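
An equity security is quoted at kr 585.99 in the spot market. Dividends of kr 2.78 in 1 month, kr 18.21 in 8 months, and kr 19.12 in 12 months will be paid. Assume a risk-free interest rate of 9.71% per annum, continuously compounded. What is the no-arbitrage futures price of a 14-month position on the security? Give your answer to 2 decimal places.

kr 614.64

PV(dividends) I = 2.78·e^(−0.0971·1/12) + 18.21·e^(−0.0971·8/12) + 19.12·e^(−0.0971·12/12)
I = 2.7576 + 17.0685 + 17.3507 = 37.1768
F = (S − I)·e^(rT) = (585.99 − 37.1768) · e^(0.0971·14/12)
= 548.8132 · e^0.113283 = 548.8132 × 1.119949 = kr 614.64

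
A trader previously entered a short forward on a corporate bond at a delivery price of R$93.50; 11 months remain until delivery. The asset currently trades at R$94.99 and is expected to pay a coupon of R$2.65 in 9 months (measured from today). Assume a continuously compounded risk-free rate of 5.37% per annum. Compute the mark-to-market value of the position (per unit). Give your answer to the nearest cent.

PV(remaining coupons) I = 2.65·e^(−0.0537·9/12) = 2.5454
Current forward F = (S − I)·e^(rT) = (94.99 − 2.5454)·e^(0.0537·11/12) = 92.4446 × 1.050457 = 97.1091
Value (long) = (F − K)·e^(−rT) = (97.1091 − 93.50) × 0.951967 = 3.4357
Short position value = −(long value) = -R$3.44

-R$3.44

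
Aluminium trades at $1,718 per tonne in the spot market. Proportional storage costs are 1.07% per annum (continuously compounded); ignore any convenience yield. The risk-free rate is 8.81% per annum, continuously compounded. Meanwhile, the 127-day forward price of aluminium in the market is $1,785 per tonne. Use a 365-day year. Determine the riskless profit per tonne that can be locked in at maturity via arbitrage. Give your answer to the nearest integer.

$7 per tonne

Fair forward: F* = S·e^(carry·T), with carry = (r + u) = 0.0881 + 0.0107 = 0.0988
F* = 1718 · e^(0.0988 × 127/365) = 1718 · e^0.034377 = 1718 × 1.034975 = $1778.0870
Market $1785 > fair $1778.0870: forward overpriced → cash-and-carry (buy spot, short the forward).
At maturity, profit = |F_mkt − F*| = |1785 − 1778.0870| = $7 per tonne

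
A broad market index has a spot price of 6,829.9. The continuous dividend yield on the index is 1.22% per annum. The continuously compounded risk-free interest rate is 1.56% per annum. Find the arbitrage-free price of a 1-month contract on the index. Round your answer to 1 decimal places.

6,831.8

F = S·e^((r − q)T) = 6829.9 · e^((0.0156 − 0.0122) × 1/12)
= 6829.9 · e^0.000283 = 6829.9 × 1.000283
F = 6,831.8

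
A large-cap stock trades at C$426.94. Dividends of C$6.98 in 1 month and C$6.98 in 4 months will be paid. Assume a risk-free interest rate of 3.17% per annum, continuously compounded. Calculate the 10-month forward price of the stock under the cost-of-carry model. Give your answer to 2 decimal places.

PV(dividends) I = 6.98·e^(−0.0317·1/12) + 6.98·e^(−0.0317·4/12)
I = 6.9616 + 6.9066 = 13.8682
F = (S − I)·e^(rT) = (426.94 − 13.8682) · e^(0.0317·10/12)
= 413.0718 · e^0.026417 = 413.0718 × 1.026769 = C$424.13

C$424.13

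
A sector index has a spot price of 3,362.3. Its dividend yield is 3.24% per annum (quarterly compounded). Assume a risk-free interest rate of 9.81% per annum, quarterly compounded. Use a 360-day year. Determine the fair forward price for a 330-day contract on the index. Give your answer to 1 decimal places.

F = S · (1+r/4)^(4T) / (1+q/4)^(4T)
= 3362.3 × 1.092906 / 1.030022 = 3362.3 × 1.061051
F = 3,567.6

3,567.6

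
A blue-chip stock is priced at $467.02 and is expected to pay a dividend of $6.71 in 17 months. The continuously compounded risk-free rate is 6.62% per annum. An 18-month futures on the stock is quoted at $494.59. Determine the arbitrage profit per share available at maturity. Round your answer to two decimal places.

PV(dividends) I = 6.71·e^(−0.0662·17/12) = 6.1093
Fair futures F* = (S − I)·e^(rT) = (467.02 − 6.1093)·e^0.099300 = 460.9107 × 1.104398 = 509.0289
Market $494.59 < fair 509.0289: forward underpriced → reverse cash-and-carry (short the stock, invest proceeds at r, pay the dividends, go long the forward).
Profit at T = |F_mkt − F*| = |494.59 − 509.0289| = $14.44 per share

$14.44 per share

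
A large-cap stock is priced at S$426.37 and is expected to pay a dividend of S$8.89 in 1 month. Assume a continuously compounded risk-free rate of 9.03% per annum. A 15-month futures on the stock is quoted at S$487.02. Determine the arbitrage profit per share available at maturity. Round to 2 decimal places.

PV(dividends) I = 8.89·e^(−0.0903·1/12) = 8.8234
Fair futures F* = (S − I)·e^(rT) = (426.37 − 8.8234)·e^0.112875 = 417.5466 × 1.119492 = 467.4401
Market S$487.02 > fair 467.4401: forward overpriced → cash-and-carry (borrow at r, buy the stock and collect the dividends, short the forward).
Profit at T = |F_mkt − F*| = |487.02 − 467.4401| = S$19.58 per share

S$19.58 per share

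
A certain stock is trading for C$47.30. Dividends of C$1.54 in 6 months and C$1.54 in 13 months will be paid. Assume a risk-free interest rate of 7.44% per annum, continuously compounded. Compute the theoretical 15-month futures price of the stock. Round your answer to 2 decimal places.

PV(dividends) I = 1.54·e^(−0.0744·6/12) + 1.54·e^(−0.0744·13/12)
I = 1.4838 + 1.4207 = 2.9045
F = (S − I)·e^(rT) = (47.30 − 2.9045) · e^(0.0744·15/12)
= 44.3955 · e^0.093000 = 44.3955 × 1.097462 = C$48.72

C$48.72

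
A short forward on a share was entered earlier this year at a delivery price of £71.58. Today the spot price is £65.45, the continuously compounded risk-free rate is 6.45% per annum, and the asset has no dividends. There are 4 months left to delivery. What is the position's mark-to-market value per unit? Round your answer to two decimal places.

£4.61

Current fair forward for the remaining 4 months: F = S·e^(r·T), r = 0.0645
F = 65.45 · e^(0.0645 × 4/12) = 65.45 × 1.021733 = 66.8724
Value of long forward = (F − K)·e^(−rT) = (66.8724 − 71.58) · e^(−0.0645·4/12)
= -4.7076 × 0.978729 = -4.61
Short position value = −(long value) = £4.61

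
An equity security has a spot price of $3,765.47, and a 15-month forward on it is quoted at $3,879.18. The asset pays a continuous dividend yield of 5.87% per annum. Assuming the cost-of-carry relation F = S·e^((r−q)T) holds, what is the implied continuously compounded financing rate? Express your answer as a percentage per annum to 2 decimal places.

From F = S·e^((r−q)T): (r − q) = ln(F/S)/T
ln(3879.18/3765.47) = ln(1.030198) = 0.029751
(r − q) = 0.029751 / (15/12) = 0.023801
r = ln(F/S)/T + q = 0.023801 + 0.0587 = 0.082501
r = 8.25%

8.25%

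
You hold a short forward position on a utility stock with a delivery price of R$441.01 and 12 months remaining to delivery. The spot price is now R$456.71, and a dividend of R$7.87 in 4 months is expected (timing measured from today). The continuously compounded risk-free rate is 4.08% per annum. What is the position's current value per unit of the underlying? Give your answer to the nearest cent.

-R$25.57

PV(remaining dividends) I = 7.87·e^(−0.0408·4/12) = 7.7637
Current forward F = (S − I)·e^(rT) = (456.71 − 7.7637)·e^(0.0408·12/12) = 448.9463 × 1.041644 = 467.6422
Value (long) = (F − K)·e^(−rT) = (467.6422 − 441.01) × 0.960021 = 25.5675
Short position value = −(long value) = -R$25.57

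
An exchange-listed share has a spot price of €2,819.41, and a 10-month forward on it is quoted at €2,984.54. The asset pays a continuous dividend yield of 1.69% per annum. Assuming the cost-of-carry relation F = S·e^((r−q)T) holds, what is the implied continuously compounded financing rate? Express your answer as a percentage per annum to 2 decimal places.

From F = S·e^((r−q)T): (r − q) = ln(F/S)/T
ln(2984.54/2819.41) = ln(1.058569) = 0.056918
(r − q) = 0.056918 / (10/12) = 0.068302
r = ln(F/S)/T + q = 0.068302 + 0.0169 = 0.085202
r = 8.52%

8.52%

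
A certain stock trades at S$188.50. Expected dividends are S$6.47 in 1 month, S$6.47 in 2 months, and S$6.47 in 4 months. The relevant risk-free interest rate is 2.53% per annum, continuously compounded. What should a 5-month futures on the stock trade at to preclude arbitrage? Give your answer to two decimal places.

S$170.98

PV(dividends) I = 6.47·e^(−0.0253·1/12) + 6.47·e^(−0.0253·2/12) + 6.47·e^(−0.0253·4/12)
I = 6.4564 + 6.4428 + 6.4157 = 19.3149
F = (S − I)·e^(rT) = (188.50 − 19.3149) · e^(0.0253·5/12)
= 169.1851 · e^0.010542 = 169.1851 × 1.010598 = S$170.98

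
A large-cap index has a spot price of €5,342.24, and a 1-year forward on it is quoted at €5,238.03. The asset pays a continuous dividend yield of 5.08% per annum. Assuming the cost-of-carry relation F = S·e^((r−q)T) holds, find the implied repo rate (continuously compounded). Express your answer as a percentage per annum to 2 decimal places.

3.11%

From F = S·e^((r−q)T): (r − q) = ln(F/S)/T
ln(5238.03/5342.24) = ln(0.980493) = -0.019700
(r − q) = -0.019700 / (12/12) = -0.019700
r = ln(F/S)/T + q = -0.019700 + 0.0508 = 0.031100
r = 3.11%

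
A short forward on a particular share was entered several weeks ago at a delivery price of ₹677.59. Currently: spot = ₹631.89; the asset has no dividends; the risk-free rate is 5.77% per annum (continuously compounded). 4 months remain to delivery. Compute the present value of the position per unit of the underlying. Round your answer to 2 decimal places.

Current fair forward for the remaining 4 months: F = S·e^(r·T), r = 0.0577
F = 631.89 · e^(0.0577 × 4/12) = 631.89 × 1.019419 = 644.1607
Value of long forward = (F − K)·e^(−rT) = (644.1607 − 677.59) · e^(−0.0577·4/12)
= -33.4293 × 0.980950 = -32.79
Short position value = −(long value) = ₹32.79

₹32.79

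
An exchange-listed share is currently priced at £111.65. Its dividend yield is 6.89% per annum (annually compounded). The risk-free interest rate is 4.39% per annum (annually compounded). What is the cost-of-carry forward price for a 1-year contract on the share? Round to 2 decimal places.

F = S · (1+r)^T / (1+q)^T
= 111.65 × 1.043900 / 1.068900 = 111.65 × 0.976611
F = £109.04

£109.04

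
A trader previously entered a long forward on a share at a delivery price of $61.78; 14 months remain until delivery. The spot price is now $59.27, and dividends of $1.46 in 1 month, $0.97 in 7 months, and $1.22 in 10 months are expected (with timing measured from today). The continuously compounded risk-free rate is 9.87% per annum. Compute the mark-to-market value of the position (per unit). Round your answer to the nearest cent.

PV(remaining dividends) I = 1.46·e^(−0.0987·1/12) + 0.97·e^(−0.0987·7/12) + 1.22·e^(−0.0987·10/12) = 3.4874
Current forward F = (S − I)·e^(rT) = (59.27 − 3.4874)·e^(0.0987·14/12) = 55.7826 × 1.122042 = 62.5904
Value (long) = (F − K)·e^(−rT) = (62.5904 − 61.78) × 0.891232 = 0.7223
Value = $0.72

$0.72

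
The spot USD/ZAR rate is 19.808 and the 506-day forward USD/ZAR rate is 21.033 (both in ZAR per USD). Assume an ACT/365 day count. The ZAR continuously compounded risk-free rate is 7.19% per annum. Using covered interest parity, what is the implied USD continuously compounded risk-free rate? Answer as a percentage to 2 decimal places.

F = S·e^((r_ZAR − r_USD)T) ⇒ r_USD = r_ZAR − ln(F/S)/T
ln(21.033/19.808) = 0.060007; /(506/365) = 0.043286
r_USD = 0.0719 − 0.043286 = 0.028614
r_USD = 2.86%

2.86%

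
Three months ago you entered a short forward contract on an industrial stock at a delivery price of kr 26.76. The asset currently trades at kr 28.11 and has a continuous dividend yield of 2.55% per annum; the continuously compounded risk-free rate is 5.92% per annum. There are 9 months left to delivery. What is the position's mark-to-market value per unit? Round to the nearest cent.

Current fair forward for the remaining 9 months: F = S·e^((r − q)·T), (r − q) = 0.0592 − 0.0255 = 0.0337
F = 28.11 · e^(0.0337 × 9/12) = 28.11 × 1.025597 = 28.8295
Value of long forward = (F − K)·e^(−rT) = (28.8295 − 26.76) · e^(−0.0592·9/12)
= 2.0695 × 0.956571 = 1.98
Short position value = −(long value) = -kr 1.98

-kr 1.98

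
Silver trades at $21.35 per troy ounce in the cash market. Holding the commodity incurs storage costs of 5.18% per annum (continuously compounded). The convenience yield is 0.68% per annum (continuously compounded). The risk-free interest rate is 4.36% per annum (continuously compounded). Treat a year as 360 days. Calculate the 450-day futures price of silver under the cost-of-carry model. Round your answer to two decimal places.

Net carry = r + u − y = 0.0436 + 0.0518 − 0.0068 = 0.0886
F = S·e^((r+u−y)T) = 21.35 · e^(0.0886 × 450/360) = 21.35 · e^0.110750
= 21.35 × 1.117116 = $23.85 per troy ounce

$23.85 per troy ounce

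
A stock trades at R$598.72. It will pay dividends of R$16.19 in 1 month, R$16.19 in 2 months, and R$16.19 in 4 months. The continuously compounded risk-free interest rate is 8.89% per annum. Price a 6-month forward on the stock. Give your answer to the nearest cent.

PV(dividends) I = 16.19·e^(−0.0889·1/12) + 16.19·e^(−0.0889·2/12) + 16.19·e^(−0.0889·4/12)
I = 16.0705 + 15.9519 + 15.7173 = 47.7397
F = (S − I)·e^(rT) = (598.72 − 47.7397) · e^(0.0889·6/12)
= 550.9803 · e^0.044450 = 550.9803 × 1.045453 = R$576.02

R$576.02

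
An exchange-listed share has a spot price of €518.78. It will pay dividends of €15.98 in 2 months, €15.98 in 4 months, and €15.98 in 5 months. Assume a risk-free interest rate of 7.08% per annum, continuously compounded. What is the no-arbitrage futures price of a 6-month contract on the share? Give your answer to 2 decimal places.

PV(dividends) I = 15.98·e^(−0.0708·2/12) + 15.98·e^(−0.0708·4/12) + 15.98·e^(−0.0708·5/12)
I = 15.7925 + 15.6073 + 15.5155 = 46.9153
F = (S − I)·e^(rT) = (518.78 − 46.9153) · e^(0.0708·6/12)
= 471.8647 · e^0.035400 = 471.8647 × 1.036034 = €488.87

€488.87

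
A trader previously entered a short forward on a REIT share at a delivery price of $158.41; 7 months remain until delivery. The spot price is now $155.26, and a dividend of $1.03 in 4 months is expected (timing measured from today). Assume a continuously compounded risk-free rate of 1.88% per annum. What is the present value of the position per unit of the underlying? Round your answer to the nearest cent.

PV(remaining dividends) I = 1.03·e^(−0.0188·4/12) = 1.0236
Current forward F = (S − I)·e^(rT) = (155.26 − 1.0236)·e^(0.0188·7/12) = 154.2364 × 1.011027 = 155.9372
Value (long) = (F − K)·e^(−rT) = (155.9372 − 158.41) × 0.989093 = -2.4458
Short position value = −(long value) = $2.45

$2.45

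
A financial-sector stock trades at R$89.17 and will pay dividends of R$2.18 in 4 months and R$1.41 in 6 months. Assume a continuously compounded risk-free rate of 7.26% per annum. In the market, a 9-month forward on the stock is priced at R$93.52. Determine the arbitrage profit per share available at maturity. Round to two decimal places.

R$3.04 per share

PV(dividends) I = 2.18·e^(−0.0726·4/12) + 1.41·e^(−0.0726·6/12) = 3.4876
Fair forward F* = (S − I)·e^(rT) = (89.17 − 3.4876)·e^0.054450 = 85.6824 × 1.055960 = 90.4772
Market R$93.52 > fair 90.4772: forward overpriced → cash-and-carry (borrow at r, buy the stock and collect the dividends, short the forward).
Profit at T = |F_mkt − F*| = |93.52 − 90.4772| = R$3.04 per share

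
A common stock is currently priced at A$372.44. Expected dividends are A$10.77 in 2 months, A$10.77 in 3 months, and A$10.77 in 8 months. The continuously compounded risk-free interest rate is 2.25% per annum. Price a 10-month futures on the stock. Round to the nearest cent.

A$346.83

PV(dividends) I = 10.77·e^(−0.0225·2/12) + 10.77·e^(−0.0225·3/12) + 10.77·e^(−0.0225·8/12)
I = 10.7297 + 10.7096 + 10.6097 = 32.0490
F = (S − I)·e^(rT) = (372.44 − 32.0490) · e^(0.0225·10/12)
= 340.3910 · e^0.018750 = 340.3910 × 1.018927 = A$346.83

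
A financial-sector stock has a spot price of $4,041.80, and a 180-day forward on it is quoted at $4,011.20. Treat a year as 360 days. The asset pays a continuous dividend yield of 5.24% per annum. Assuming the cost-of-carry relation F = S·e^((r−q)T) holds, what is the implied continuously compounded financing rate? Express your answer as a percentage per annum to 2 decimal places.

From F = S·e^((r−q)T): (r − q) = ln(F/S)/T
ln(4011.20/4041.80) = ln(0.992429) = -0.007600
(r − q) = -0.007600 / (180/360) = -0.015200
r = ln(F/S)/T + q = -0.015200 + 0.0524 = 0.037200
r = 3.72%

3.72%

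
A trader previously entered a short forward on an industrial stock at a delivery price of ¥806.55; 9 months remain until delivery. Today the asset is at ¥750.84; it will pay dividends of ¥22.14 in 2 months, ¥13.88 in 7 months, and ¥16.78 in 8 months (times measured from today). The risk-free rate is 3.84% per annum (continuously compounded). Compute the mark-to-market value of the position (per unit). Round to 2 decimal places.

¥84.74

PV(remaining dividends) I = 22.14·e^(−0.0384·2/12) + 13.88·e^(−0.0384·7/12) + 16.78·e^(−0.0384·8/12) = 51.9272
Current forward F = (S − I)·e^(rT) = (750.84 − 51.9272)·e^(0.0384·9/12) = 698.9128 × 1.029219 = 719.3343
Value (long) = (F − K)·e^(−rT) = (719.3343 − 806.55) × 0.971611 = -84.7397
Short position value = −(long value) = ¥84.74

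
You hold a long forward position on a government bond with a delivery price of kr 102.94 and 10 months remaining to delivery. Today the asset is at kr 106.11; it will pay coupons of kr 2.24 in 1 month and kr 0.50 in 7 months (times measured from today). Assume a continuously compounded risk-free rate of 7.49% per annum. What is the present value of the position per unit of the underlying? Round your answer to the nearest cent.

PV(remaining coupons) I = 2.24·e^(−0.0749·1/12) + 0.50·e^(−0.0749·7/12) = 2.7047
Current forward F = (S − I)·e^(rT) = (106.11 − 2.7047)·e^(0.0749·10/12) = 103.4053 × 1.064406 = 110.0652
Value (long) = (F − K)·e^(−rT) = (110.0652 − 102.94) × 0.939491 = 6.6941
Value = kr 6.69

kr 6.69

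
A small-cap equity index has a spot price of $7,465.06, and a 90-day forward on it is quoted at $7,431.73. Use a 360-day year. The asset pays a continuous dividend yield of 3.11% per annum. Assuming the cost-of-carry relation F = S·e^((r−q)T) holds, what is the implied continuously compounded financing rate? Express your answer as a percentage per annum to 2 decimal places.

1.32%

From F = S·e^((r−q)T): (r − q) = ln(F/S)/T
ln(7431.73/7465.06) = ln(0.995535) = -0.004475
(r − q) = -0.004475 / (90/360) = -0.017900
r = ln(F/S)/T + q = -0.017900 + 0.0311 = 0.013200
r = 1.32%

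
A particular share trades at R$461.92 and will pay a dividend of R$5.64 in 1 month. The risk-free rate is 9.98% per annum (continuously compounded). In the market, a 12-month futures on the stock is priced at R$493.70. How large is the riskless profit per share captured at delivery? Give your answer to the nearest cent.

R$10.52 per share

PV(dividends) I = 5.64·e^(−0.0998·1/12) = 5.5933
Fair futures F* = (S − I)·e^(rT) = (461.92 − 5.5933)·e^0.099800 = 456.3267 × 1.104950 = 504.2182
Market R$493.70 < fair 504.2182: forward underpriced → reverse cash-and-carry (short the stock, invest proceeds at r, pay the dividends, go long the forward).
Profit at T = |F_mkt − F*| = |493.70 − 504.2182| = R$10.52 per share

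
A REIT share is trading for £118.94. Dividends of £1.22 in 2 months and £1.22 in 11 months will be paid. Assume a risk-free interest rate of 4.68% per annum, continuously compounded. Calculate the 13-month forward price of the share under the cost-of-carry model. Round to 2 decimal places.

PV(dividends) I = 1.22·e^(−0.0468·2/12) + 1.22·e^(−0.0468·11/12)
I = 1.2105 + 1.1688 = 2.3793
F = (S − I)·e^(rT) = (118.94 − 2.3793) · e^(0.0468·13/12)
= 116.5607 · e^0.050700 = 116.5607 × 1.052007 = £122.62

£122.62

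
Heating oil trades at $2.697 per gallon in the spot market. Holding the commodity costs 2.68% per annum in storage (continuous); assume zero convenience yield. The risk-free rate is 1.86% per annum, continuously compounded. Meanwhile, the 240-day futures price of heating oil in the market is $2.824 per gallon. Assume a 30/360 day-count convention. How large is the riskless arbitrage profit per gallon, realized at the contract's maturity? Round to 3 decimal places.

$0.044 per gallon

Fair futures: F* = S·e^(carry·T), with carry = (r + u) = 0.0186 + 0.0268 = 0.0454
F* = 2.697 · e^(0.0454 × 240/360) = 2.697 · e^0.030267 = 2.697 × 1.030730 = $2.7799
Market $2.824 > fair $2.7799: forward overpriced → cash-and-carry (buy spot, short the forward).
At maturity, profit = |F_mkt − F*| = |2.824 − 2.7799| = $0.044 per gallon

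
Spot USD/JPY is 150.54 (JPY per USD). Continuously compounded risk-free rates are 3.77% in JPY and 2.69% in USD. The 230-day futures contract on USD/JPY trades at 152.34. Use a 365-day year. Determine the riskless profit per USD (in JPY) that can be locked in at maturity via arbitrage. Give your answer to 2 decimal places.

Fair futures: F* = S·e^(carry·T), with carry = (r_JPY − r_USD) = 0.0377 − 0.0269 = 0.0108
F* = 150.54 · e^(0.0108 × 230/365) = 150.54 · e^0.006805 = 150.54 × 1.006828 = 151.5679
Market 152.34 > fair 151.5679: forward overpriced → cash-and-carry (buy spot, short the forward).
At maturity, profit = |F_mkt − F*| = |152.34 − 151.5679| = 0.77 per USD (in JPY)

0.77 per USD (in JPY)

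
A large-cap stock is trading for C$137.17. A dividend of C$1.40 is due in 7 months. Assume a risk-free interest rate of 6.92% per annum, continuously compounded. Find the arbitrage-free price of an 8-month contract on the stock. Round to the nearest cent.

PV(dividends) I = 1.40·e^(−0.0692·7/12)
I = 1.3446
F = (S − I)·e^(rT) = (137.17 − 1.3446) · e^(0.0692·8/12)
= 135.8254 · e^0.046133 = 135.8254 × 1.047214 = C$142.24

C$142.24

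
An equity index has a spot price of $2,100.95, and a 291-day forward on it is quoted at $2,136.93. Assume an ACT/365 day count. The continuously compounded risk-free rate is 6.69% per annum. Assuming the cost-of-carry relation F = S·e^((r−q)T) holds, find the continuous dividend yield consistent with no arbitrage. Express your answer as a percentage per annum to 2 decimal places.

From F = S·e^((r−q)T): (r − q) = ln(F/S)/T
ln(2136.93/2100.95) = ln(1.017126) = 0.016981
(r − q) = 0.016981 / (291/365) = 0.021299
q = r − ln(F/S)/T = 0.0669 − 0.021299 = 0.045601
q = 4.56%

4.56%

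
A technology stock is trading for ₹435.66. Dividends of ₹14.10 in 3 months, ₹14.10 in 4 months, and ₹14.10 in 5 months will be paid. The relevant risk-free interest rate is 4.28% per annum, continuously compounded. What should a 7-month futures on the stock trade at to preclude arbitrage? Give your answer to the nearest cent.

₹403.92

PV(dividends) I = 14.10·e^(−0.0428·3/12) + 14.10·e^(−0.0428·4/12) + 14.10·e^(−0.0428·5/12)
I = 13.9499 + 13.9003 + 13.8508 = 41.7010
F = (S − I)·e^(rT) = (435.66 − 41.7010) · e^(0.0428·7/12)
= 393.9590 · e^0.024967 = 393.9590 × 1.025281 = ₹403.92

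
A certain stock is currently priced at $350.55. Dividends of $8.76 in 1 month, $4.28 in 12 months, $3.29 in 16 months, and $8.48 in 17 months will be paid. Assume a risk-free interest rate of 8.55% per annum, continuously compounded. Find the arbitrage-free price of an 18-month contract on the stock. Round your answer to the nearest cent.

$372.29

PV(dividends) I = 8.76·e^(−0.0855·1/12) + 4.28·e^(−0.0855·12/12) + 3.29·e^(−0.0855·16/12) + 8.48·e^(−0.0855·17/12)
I = 8.6978 + 3.9293 + 2.9355 + 7.5126 = 23.0752
F = (S − I)·e^(rT) = (350.55 − 23.0752) · e^(0.0855·18/12)
= 327.4748 · e^0.128250 = 327.4748 × 1.136837 = $372.29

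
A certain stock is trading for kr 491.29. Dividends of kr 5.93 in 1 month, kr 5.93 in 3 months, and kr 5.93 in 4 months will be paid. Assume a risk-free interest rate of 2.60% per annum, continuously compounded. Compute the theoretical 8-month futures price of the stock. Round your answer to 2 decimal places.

PV(dividends) I = 5.93·e^(−0.0260·1/12) + 5.93·e^(−0.0260·3/12) + 5.93·e^(−0.0260·4/12)
I = 5.9172 + 5.8916 + 5.8788 = 17.6876
F = (S − I)·e^(rT) = (491.29 − 17.6876) · e^(0.0260·8/12)
= 473.6024 · e^0.017333 = 473.6024 × 1.017484 = kr 481.88

kr 481.88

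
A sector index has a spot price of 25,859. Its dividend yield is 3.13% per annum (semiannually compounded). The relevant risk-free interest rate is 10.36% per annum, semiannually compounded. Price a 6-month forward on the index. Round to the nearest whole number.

F = S · (1+r/2)^(2T) / (1+q/2)^(2T)
= 25859 × 1.051800 / 1.015650 = 25859 × 1.035593
F = 26,779

26,779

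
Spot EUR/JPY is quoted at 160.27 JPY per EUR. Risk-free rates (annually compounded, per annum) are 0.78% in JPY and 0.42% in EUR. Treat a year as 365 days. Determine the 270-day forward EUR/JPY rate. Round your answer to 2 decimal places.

By covered interest parity, F = S · (1+r_JPY)^T / (1+r_EUR)^T
= 160.27 × 1.005764 / 1.003105 = 160.27 × 1.002651
F = 160.69 JPY per EUR

160.69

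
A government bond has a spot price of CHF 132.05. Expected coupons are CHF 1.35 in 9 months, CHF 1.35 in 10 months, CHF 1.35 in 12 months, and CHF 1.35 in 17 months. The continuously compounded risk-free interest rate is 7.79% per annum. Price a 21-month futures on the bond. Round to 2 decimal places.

CHF 145.61

PV(coupons) I = 1.35·e^(−0.0779·9/12) + 1.35·e^(−0.0779·10/12) + 1.35·e^(−0.0779·12/12) + 1.35·e^(−0.0779·17/12)
I = 1.2734 + 1.2651 + 1.2488 + 1.2089 = 4.9962
F = (S − I)·e^(rT) = (132.05 − 4.9962) · e^(0.0779·21/12)
= 127.0538 · e^0.136325 = 127.0538 × 1.146054 = CHF 145.61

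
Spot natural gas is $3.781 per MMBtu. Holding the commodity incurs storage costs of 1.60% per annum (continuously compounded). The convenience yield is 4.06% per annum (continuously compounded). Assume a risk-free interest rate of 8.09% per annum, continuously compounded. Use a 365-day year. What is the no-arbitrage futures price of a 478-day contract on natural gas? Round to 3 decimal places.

Net carry = r + u − y = 0.0809 + 0.0160 − 0.0406 = 0.0563
F = S·e^((r+u−y)T) = 3.781 · e^(0.0563 × 478/365) = 3.781 · e^0.073730
= 3.781 × 1.076516 = $4.070 per MMBtu

$4.070 per MMBtu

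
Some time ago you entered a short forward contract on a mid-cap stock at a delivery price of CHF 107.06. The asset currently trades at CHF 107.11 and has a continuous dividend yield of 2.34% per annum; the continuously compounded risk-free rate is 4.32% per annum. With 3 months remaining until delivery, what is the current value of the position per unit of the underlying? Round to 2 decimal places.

Current fair forward for the remaining 3 months: F = S·e^((r − q)·T), (r − q) = 0.0432 − 0.0234 = 0.0198
F = 107.11 · e^(0.0198 × 3/12) = 107.11 × 1.004962 = 107.6415
Value of long forward = (F − K)·e^(−rT) = (107.6415 − 107.06) · e^(−0.0432·3/12)
= 0.5815 × 0.989258 = 0.58
Short position value = −(long value) = -CHF 0.58

-CHF 0.58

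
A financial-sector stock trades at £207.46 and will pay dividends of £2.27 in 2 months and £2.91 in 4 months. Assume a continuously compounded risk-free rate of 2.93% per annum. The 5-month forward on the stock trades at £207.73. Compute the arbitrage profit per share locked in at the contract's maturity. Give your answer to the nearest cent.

PV(dividends) I = 2.27·e^(−0.0293·2/12) + 2.91·e^(−0.0293·4/12) = 5.1407
Fair forward F* = (S − I)·e^(rT) = (207.46 − 5.1407)·e^0.012208 = 202.3193 × 1.012283 = 204.8044
Market £207.73 > fair 204.8044: forward overpriced → cash-and-carry (borrow at r, buy the stock and collect the dividends, short the forward).
Profit at T = |F_mkt − F*| = |207.73 − 204.8044| = £2.93 per share

£2.93 per share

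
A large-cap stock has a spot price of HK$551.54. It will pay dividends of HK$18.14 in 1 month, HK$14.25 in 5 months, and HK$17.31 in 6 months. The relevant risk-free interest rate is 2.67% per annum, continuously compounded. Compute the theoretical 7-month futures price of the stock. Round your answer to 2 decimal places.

PV(dividends) I = 18.14·e^(−0.0267·1/12) + 14.25·e^(−0.0267·5/12) + 17.31·e^(−0.0267·6/12)
I = 18.0997 + 14.0923 + 17.0804 = 49.2724
F = (S − I)·e^(rT) = (551.54 − 49.2724) · e^(0.0267·7/12)
= 502.2676 · e^0.015575 = 502.2676 × 1.015697 = HK$510.15

HK$510.15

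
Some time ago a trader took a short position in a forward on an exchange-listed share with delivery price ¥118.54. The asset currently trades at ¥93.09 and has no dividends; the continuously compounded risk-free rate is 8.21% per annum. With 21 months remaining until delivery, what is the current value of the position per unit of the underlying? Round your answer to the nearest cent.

¥9.59

Current fair forward for the remaining 21 months: F = S·e^(r·T), r = 0.0821
F = 93.09 · e^(0.0821 × 21/12) = 93.09 × 1.154509 = 107.4732
Value of long forward = (F − K)·e^(−rT) = (107.4732 − 118.54) · e^(−0.0821·21/12)
= -11.0668 × 0.866169 = -9.59
Short position value = −(long value) = ¥9.59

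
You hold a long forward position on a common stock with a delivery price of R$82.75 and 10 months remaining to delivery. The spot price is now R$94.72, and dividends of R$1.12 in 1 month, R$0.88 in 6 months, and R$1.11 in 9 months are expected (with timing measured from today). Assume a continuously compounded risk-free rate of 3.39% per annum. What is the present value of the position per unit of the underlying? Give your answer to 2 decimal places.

R$11.21

PV(remaining dividends) I = 1.12·e^(−0.0339·1/12) + 0.88·e^(−0.0339·6/12) + 1.11·e^(−0.0339·9/12) = 3.0642
Current forward F = (S − I)·e^(rT) = (94.72 − 3.0642)·e^(0.0339·10/12) = 91.6558 × 1.028653 = 94.2820
Value (long) = (F − K)·e^(−rT) = (94.2820 − 82.75) × 0.972145 = 11.2108
Value = R$11.21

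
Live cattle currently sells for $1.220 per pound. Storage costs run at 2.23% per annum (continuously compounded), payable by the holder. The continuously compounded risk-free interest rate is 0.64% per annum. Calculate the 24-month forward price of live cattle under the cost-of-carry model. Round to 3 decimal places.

$1.292 per pound

Net carry = r + u − y = 0.0064 + 0.0223 − 0.0000 = 0.0287
F = S·e^((r+u−y)T) = 1.220 · e^(0.0287 × 24/12) = 1.220 · e^0.057400
= 1.220 × 1.059079 = $1.292 per pound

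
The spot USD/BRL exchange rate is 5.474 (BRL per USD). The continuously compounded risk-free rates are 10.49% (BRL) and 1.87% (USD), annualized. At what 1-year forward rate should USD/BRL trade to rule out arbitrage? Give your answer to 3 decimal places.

F = S·e^((r_BRL − r_USD)T) = 5.474 · e^((0.1049 − 0.0187) × 1)
= 5.474 · e^0.086200 = 5.474 × 1.090024
F = 5.967 BRL per USD

5.967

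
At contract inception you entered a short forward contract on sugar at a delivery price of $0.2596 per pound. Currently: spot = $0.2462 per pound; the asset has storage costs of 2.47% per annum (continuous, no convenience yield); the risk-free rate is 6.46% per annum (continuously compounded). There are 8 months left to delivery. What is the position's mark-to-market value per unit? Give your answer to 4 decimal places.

-$0.0016 per pound

Current fair forward for the remaining 8 months: F = S·e^((r + u)·T), (r + u) = 0.0646 + 0.0247 = 0.0893
F = 0.2462 · e^(0.0893 × 8/12) = 0.2462 × 1.061341 = 0.2613
Value of long forward = (F − K)·e^(−rT) = (0.2613 − 0.2596) · e^(−0.0646·8/12)
= 0.0017 × 0.957848 = 0.0016
Short position value = −(long value) = -$0.0016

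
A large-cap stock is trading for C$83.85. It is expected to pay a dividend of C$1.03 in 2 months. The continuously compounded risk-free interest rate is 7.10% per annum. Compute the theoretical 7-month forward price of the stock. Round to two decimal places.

PV(dividends) I = 1.03·e^(−0.0710·2/12)
I = 1.0179
F = (S − I)·e^(rT) = (83.85 − 1.0179) · e^(0.0710·7/12)
= 82.8321 · e^0.041417 = 82.8321 × 1.042287 = C$86.33

C$86.33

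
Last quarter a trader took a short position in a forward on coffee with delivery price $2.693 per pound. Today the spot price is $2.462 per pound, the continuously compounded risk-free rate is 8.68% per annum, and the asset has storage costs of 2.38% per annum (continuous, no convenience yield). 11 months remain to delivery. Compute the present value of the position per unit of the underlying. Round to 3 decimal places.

-$0.029 per pound

Current fair forward for the remaining 11 months: F = S·e^((r + u)·T), (r + u) = 0.0868 + 0.0238 = 0.1106
F = 2.462 · e^(0.1106 × 11/12) = 2.462 × 1.106701 = 2.7247
Value of long forward = (F − K)·e^(−rT) = (2.7247 − 2.693) · e^(−0.0868·11/12)
= 0.0317 × 0.923516 = 0.029
Short position value = −(long value) = -$0.029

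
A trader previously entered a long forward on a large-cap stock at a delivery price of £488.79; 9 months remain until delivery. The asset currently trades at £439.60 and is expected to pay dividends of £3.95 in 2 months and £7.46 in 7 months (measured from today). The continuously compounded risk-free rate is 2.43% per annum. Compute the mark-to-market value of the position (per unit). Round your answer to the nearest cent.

PV(remaining dividends) I = 3.95·e^(−0.0243·2/12) + 7.46·e^(−0.0243·7/12) = 11.2890
Current forward F = (S − I)·e^(rT) = (439.60 − 11.2890)·e^(0.0243·9/12) = 428.3110 × 1.018392 = 436.1885
Value (long) = (F − K)·e^(−rT) = (436.1885 − 488.79) × 0.981940 = -51.6515
Value = -£51.65

-£51.65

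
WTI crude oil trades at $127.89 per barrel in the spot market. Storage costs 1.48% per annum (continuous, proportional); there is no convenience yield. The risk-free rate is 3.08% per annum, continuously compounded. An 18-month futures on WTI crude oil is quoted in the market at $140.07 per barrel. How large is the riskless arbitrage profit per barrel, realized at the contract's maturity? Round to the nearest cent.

Fair futures: F* = S·e^(carry·T), with carry = (r + u) = 0.0308 + 0.0148 = 0.0456
F* = 127.89 · e^(0.0456 × 18/12) = 127.89 · e^0.068400 = 127.89 × 1.070794 = $136.9438
Market $140.07 > fair $136.9438: forward overpriced → cash-and-carry (buy spot, short the forward).
At maturity, profit = |F_mkt − F*| = |140.07 − 136.9438| = $3.13 per barrel

$3.13 per barrel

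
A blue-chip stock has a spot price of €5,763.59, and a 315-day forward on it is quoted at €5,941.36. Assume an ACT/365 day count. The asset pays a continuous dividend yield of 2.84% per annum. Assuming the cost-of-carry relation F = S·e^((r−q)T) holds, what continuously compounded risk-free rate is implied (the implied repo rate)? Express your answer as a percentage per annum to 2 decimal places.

From F = S·e^((r−q)T): (r − q) = ln(F/S)/T
ln(5941.36/5763.59) = ln(1.030844) = 0.030378
(r − q) = 0.030378 / (315/365) = 0.035200
r = ln(F/S)/T + q = 0.035200 + 0.0284 = 0.063600
r = 6.36%

6.36%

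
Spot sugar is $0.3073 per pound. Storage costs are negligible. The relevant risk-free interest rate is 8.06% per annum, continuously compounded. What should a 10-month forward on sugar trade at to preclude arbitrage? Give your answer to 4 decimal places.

$0.3286 per pound

F = S·e^(rT) = 0.3073 · e^(0.0806 × 10/12) = 0.3073 · e^0.067167
= 0.3073 × 1.069474 = $0.3286 per pound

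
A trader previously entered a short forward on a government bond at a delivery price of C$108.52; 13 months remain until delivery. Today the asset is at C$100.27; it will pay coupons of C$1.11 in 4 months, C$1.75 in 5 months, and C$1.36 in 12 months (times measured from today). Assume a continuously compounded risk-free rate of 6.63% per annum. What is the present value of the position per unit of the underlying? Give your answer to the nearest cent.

PV(remaining coupons) I = 1.11·e^(−0.0663·4/12) + 1.75·e^(−0.0663·5/12) + 1.36·e^(−0.0663·12/12) = 4.0608
Current forward F = (S − I)·e^(rT) = (100.27 − 4.0608)·e^(0.0663·13/12) = 96.2092 × 1.074467 = 103.3736
Value (long) = (F − K)·e^(−rT) = (103.3736 − 108.52) × 0.930694 = -4.7897
Short position value = −(long value) = C$4.79

C$4.79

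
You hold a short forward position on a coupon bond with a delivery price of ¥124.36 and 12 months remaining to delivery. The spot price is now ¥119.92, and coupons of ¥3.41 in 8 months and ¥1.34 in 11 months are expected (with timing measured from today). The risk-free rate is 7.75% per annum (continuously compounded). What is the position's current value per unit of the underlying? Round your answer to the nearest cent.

PV(remaining coupons) I = 3.41·e^(−0.0775·8/12) + 1.34·e^(−0.0775·11/12) = 4.4864
Current forward F = (S − I)·e^(rT) = (119.92 − 4.4864)·e^(0.0775·12/12) = 115.4336 × 1.080582 = 124.7355
Value (long) = (F − K)·e^(−rT) = (124.7355 − 124.36) × 0.925427 = 0.3475
Short position value = −(long value) = -¥0.35

-¥0.35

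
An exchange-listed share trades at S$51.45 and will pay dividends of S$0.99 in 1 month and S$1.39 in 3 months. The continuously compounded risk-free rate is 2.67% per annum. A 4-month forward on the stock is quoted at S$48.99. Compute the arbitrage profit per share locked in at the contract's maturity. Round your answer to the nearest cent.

PV(dividends) I = 0.99·e^(−0.0267·1/12) + 1.39·e^(−0.0267·3/12) = 2.3686
Fair forward F* = (S − I)·e^(rT) = (51.45 − 2.3686)·e^0.008900 = 49.0814 × 1.008940 = 49.5202
Market S$48.99 < fair 49.5202: forward underpriced → reverse cash-and-carry (short the stock, invest proceeds at r, pay the dividends, go long the forward).
Profit at T = |F_mkt − F*| = |48.99 − 49.5202| = S$0.53 per share

S$0.53 per share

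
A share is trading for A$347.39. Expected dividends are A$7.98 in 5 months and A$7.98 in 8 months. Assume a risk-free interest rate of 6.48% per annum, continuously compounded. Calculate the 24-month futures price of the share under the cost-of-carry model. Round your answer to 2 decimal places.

A$377.92

PV(dividends) I = 7.98·e^(−0.0648·5/12) + 7.98·e^(−0.0648·8/12)
I = 7.7674 + 7.6426 = 15.4100
F = (S − I)·e^(rT) = (347.39 − 15.4100) · e^(0.0648·24/12)
= 331.9800 · e^0.129600 = 331.9800 × 1.138373 = A$377.92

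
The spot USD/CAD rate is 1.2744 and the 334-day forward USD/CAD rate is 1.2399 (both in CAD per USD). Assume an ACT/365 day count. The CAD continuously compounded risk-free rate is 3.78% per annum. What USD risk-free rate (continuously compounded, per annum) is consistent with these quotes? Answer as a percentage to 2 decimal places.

6.78%

F = S·e^((r_CAD − r_USD)T) ⇒ r_USD = r_CAD − ln(F/S)/T
ln(1.2399/1.2744) = -0.027445; /(334/365) = -0.029992
r_USD = 0.0378 + 0.029992 = 0.067792
r_USD = 6.78%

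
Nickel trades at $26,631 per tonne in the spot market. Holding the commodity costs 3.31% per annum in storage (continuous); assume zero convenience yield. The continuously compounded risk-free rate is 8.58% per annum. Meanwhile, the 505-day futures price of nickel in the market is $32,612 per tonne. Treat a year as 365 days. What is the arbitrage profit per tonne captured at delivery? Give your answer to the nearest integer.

Fair futures: F* = S·e^(carry·T), with carry = (r + u) = 0.0858 + 0.0331 = 0.1189
F* = 26631 · e^(0.1189 × 505/365) = 26631 · e^0.164505 = 26631 × 1.178809 = $31392.8625
Market $32612 > fair $31392.8625: forward overpriced → cash-and-carry (buy spot, short the forward).
At maturity, profit = |F_mkt − F*| = |32612 − 31392.8625| = $1219 per tonne

$1219 per tonne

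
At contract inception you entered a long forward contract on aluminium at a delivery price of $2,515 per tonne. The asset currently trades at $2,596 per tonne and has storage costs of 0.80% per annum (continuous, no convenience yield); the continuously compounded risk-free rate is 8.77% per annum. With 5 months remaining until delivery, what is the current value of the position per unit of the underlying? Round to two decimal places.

$179.91 per tonne

Current fair forward for the remaining 5 months: F = S·e^((r + u)·T), (r + u) = 0.0877 + 0.0080 = 0.0957
F = 2596 · e^(0.0957 × 5/12) = 2596 × 1.04068068 = 2701.6070
Value of long forward = (F − K)·e^(−rT) = (2701.6070 − 2515) · e^(−0.0877·5/12)
= 186.6070 × 0.96411792 = 179.91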